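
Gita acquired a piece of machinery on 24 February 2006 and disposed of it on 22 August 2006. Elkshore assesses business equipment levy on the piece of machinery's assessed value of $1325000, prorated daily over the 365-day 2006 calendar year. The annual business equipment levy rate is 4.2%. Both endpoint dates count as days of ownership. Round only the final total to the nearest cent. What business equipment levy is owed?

Days held (24 February – 22 August 2006): 180 out of 365
Tax = $1325000 × 4.2% × 180/365 = $27443.8356

$27443.84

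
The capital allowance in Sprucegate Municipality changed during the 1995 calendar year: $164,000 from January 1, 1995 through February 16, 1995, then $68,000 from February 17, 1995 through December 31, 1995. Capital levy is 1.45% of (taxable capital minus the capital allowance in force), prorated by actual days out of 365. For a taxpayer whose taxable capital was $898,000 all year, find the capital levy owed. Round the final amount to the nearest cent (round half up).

January 1 – February 16, 1995: 47 days, exemption $164,000 → ($898,000 − $164,000) × 1.45% × 47/365 = $1,370.4685
February 17 – December 31, 1995: 318 days, exemption $68,000 → ($898,000 − $68,000) × 1.45% × 318/365 = $10,485.2877
Total = $11,855.7562

$11,855.76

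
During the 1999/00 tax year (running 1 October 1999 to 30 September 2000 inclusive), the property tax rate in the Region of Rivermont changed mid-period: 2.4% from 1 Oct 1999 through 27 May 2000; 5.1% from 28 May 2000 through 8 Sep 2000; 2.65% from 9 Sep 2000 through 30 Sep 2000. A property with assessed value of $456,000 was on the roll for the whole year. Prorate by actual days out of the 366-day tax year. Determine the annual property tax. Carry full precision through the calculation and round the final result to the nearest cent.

1 Oct 1999 – 27 May 2000: 240 days at 2.4% → $456,000 × 2.4% × 240/366 = $7,176.3934
28 May – 8 Sep 2000: 104 days at 5.1% → $456,000 × 5.1% × 104/366 = $6,608.2623
9 Sep – 30 Sep 2000: 22 days at 2.65% → $456,000 × 2.65% × 22/366 = $726.3607
Total = $14,511.0164

$14,511.02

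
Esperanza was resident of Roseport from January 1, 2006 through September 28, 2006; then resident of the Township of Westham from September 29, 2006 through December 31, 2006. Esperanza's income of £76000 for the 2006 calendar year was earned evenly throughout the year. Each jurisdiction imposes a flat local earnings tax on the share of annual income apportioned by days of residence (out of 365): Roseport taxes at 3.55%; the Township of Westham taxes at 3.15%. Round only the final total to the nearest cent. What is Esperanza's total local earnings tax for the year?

£2619.71

Roseport, January 1 – September 28, 2006: 271 days → £76000 × 3.55% × 271/365 = £2003.1726
The Township of Westham, September 29 – December 31, 2006: 94 days → £76000 × 3.15% × 94/365 = £616.5370
Total = £2619.7096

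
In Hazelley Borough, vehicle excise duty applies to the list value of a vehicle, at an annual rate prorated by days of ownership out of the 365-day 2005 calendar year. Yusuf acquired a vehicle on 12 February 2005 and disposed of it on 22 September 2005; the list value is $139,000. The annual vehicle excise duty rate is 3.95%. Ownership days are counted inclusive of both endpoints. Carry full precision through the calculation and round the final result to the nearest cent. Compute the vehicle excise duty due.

Days held (12 February – 22 September 2005): 223 out of 365
Tax = $139,000 × 3.95% × 223/365 = $3,354.4699

$3,354.47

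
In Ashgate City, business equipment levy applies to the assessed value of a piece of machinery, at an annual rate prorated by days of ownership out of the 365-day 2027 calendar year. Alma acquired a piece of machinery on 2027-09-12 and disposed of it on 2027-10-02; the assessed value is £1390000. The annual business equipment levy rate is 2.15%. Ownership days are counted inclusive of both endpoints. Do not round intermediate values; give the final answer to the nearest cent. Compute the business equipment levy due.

Days held (2027-09-12 to 2027-10-02): 21 out of 365
Tax = £1390000 × 2.15% × 21/365 = £1719.4110

£1719.41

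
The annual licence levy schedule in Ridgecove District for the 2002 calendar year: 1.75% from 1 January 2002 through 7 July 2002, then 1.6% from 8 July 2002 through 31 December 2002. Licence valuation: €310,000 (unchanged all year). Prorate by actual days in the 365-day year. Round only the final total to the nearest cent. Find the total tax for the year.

€5,199.51

1 January – 7 July 2002: 188 days at 1.75% → €310,000 × 1.75% × 188/365 = €2,794.2466
8 July – 31 December 2002: 177 days at 1.6% → €310,000 × 1.6% × 177/365 = €2,405.2603
Total = €5,199.5068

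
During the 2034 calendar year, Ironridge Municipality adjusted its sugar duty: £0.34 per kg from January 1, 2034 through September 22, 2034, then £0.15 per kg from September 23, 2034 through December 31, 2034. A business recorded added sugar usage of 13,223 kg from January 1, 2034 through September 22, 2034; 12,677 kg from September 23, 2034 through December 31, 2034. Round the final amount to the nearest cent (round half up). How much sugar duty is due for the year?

January 1 – September 22, 2034: 13,223 kg at £0.34/kg → £4495.82
September 23 – December 31, 2034: 12,677 kg at £0.15/kg → £1901.55

£6397.37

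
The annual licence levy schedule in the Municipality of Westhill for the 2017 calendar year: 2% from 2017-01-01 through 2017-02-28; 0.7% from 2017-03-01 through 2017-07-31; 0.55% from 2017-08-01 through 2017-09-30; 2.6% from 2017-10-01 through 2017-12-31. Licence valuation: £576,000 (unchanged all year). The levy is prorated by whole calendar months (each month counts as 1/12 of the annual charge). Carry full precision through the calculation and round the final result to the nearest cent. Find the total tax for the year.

£7,872.00

2017-01-01 to 2017-02-28: 2 months at 2% → £576,000 × 2% × 2/12 = £1,920.0000
2017-03-01 to 2017-07-31: 5 months at 0.7% → £576,000 × 0.7% × 5/12 = £1,680.0000
2017-08-01 to 2017-09-30: 2 months at 0.55% → £576,000 × 0.55% × 2/12 = £528.0000
2017-10-01 to 2017-12-31: 3 months at 2.6% → £576,000 × 2.6% × 3/12 = £3,744.0000
Total = £7,872.0000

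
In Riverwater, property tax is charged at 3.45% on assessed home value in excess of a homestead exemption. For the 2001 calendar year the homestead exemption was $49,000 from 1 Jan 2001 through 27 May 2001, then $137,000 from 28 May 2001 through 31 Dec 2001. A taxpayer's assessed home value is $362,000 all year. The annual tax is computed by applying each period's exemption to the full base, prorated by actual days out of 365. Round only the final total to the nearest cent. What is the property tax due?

$8,985.22

1 Jan – 27 May 2001: 147 days, exemption $49,000 → ($362,000 − $49,000) × 3.45% × 147/365 = $4,348.9849
28 May – 31 Dec 2001: 218 days, exemption $137,000 → ($362,000 − $137,000) × 3.45% × 218/365 = $4,636.2329
Total = $8,985.2178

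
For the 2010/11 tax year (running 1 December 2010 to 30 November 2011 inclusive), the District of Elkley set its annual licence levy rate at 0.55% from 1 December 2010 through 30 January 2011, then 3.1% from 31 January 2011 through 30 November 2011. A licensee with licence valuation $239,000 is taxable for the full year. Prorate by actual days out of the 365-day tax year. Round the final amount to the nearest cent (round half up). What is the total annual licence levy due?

1 December 2010 – 30 January 2011: 61 days at 0.55% → $239,000 × 0.55% × 61/365 = $219.6836
31 January – 30 November 2011: 304 days at 3.1% → $239,000 × 3.1% × 304/365 = $6,170.7836
Total = $6,390.4671

$6,390.47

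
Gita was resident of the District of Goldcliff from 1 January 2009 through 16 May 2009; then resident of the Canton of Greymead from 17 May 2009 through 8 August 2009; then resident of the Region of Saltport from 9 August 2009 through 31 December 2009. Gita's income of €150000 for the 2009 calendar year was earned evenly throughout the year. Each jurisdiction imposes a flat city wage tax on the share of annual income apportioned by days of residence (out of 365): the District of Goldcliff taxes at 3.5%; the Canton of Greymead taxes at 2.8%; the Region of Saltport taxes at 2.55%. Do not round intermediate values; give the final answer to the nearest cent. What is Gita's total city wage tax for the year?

€4442.26

The District of Goldcliff, 1 January – 16 May 2009: 136 days → €150000 × 3.5% × 136/365 = €1956.1644
The Canton of Greymead, 17 May – 8 August 2009: 84 days → €150000 × 2.8% × 84/365 = €966.5753
The Region of Saltport, 9 August – 31 December 2009: 145 days → €150000 × 2.55% × 145/365 = €1519.5205
Total = €4442.2603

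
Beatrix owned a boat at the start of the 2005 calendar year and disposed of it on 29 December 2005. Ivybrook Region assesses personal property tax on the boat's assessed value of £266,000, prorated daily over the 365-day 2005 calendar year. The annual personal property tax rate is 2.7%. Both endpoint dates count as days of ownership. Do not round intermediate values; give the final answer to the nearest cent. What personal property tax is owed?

£7,142.65

Days held (1 January – 29 December 2005): 363 out of 365
Tax = £266,000 × 2.7% × 363/365 = £7,142.6466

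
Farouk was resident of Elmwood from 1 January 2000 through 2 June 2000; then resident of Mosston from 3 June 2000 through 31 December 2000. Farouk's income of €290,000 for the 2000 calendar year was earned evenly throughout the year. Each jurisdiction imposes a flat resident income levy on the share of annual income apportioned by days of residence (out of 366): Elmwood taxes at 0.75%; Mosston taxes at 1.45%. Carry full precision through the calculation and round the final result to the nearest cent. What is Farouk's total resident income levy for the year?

Elmwood, 1 January – 2 June 2000: 154 days → €290,000 × 0.75% × 154/366 = €915.1639
Mosston, 3 June – 31 December 2000: 212 days → €290,000 × 1.45% × 212/366 = €2,435.6831
Total = €3,350.8470

€3,350.85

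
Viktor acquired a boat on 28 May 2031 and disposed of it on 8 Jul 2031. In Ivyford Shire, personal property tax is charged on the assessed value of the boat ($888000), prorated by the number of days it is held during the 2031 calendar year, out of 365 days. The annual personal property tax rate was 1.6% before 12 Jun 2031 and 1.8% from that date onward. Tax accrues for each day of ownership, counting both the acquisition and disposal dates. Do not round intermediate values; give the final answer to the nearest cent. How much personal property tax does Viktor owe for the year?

28 May – 11 Jun 2031: 15 days at 1.6% → $888000 × 1.6% × 15/365 = $583.8904
12 Jun – 8 Jul 2031: 27 days at 1.8% → $888000 × 1.8% × 27/365 = $1182.3781
Total = $1766.2685

$1766.27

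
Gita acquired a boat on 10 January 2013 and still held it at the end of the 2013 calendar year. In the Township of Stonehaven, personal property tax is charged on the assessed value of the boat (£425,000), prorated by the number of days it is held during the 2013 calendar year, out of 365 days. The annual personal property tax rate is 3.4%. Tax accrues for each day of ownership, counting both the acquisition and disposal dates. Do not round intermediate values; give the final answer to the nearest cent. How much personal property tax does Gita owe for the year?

Days held (10 January – 31 December 2013): 356 out of 365
Tax = £425,000 × 3.4% × 356/365 = £14,093.6986

£14,093.70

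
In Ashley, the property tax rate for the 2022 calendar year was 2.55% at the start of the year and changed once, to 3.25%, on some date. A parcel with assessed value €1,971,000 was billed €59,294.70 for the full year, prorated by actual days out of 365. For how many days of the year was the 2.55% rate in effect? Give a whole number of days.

Let d = days at the first rate; then 365 − d days at the second rate.
€1,971,000 × [2.55%·d + 3.25%·(365−d)] / 365 = €59,294.70
Solving gives d = 126, so the new rate took effect on 7 May 2022.

126 days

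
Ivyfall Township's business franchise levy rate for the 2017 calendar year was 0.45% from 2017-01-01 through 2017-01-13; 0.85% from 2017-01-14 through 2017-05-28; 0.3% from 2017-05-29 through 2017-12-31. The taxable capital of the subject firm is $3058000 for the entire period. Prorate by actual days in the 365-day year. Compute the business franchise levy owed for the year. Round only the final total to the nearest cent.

2017-01-01 to 2017-01-13: 13 days at 0.45% → $3058000 × 0.45% × 13/365 = $490.1178
2017-01-14 to 2017-05-28: 135 days at 0.85% → $3058000 × 0.85% × 135/365 = $9613.8493
2017-05-29 to 2017-12-31: 217 days at 0.3% → $3058000 × 0.3% × 217/365 = $5454.1315
Total = $15558.0986

$15558.10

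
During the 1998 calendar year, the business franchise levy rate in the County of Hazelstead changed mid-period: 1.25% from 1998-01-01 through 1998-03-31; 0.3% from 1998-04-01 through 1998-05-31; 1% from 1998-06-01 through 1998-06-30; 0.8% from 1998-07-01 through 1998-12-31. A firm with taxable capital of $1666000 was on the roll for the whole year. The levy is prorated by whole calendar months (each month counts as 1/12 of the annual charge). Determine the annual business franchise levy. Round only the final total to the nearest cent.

1998-01-01 to 1998-03-31: 3 months at 1.25% → $1666000 × 1.25% × 3/12 = $5206.2500
1998-04-01 to 1998-05-31: 2 months at 0.3% → $1666000 × 0.3% × 2/12 = $833.0000
1998-06-01 to 1998-06-30: 1 month at 1% → $1666000 × 1% × 1/12 = $1388.3333
1998-07-01 to 1998-12-31: 6 months at 0.8% → $1666000 × 0.8% × 6/12 = $6664.0000
Total = $14091.5833

$14091.58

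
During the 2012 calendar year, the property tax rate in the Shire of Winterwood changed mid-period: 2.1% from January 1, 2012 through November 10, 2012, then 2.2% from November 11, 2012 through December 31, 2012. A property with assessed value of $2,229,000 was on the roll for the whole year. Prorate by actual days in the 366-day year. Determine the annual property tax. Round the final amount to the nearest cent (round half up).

January 1 – November 10, 2012: 315 days at 2.1% → $2,229,000 × 2.1% × 315/366 = $40,286.4344
November 11 – December 31, 2012: 51 days at 2.2% → $2,229,000 × 2.2% × 51/366 = $6,833.1639
Total = $47,119.5984

$47,119.60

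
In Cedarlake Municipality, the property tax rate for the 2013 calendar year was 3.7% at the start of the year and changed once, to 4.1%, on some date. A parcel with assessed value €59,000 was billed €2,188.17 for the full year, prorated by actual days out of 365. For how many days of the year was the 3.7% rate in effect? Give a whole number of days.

357 days

Let d = days at the first rate; then 365 − d days at the second rate.
€59,000 × [3.7%·d + 4.1%·(365−d)] / 365 = €2,188.17
Solving gives d = 357, so the new rate took effect on 24 Dec 2013.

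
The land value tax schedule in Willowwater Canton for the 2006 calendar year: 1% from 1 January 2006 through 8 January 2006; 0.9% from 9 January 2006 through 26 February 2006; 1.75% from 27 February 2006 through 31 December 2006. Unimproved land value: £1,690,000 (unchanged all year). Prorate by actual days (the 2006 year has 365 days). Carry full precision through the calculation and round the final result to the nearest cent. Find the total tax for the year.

1 January – 8 January 2006: 8 days at 1% → £1,690,000 × 1% × 8/365 = £370.4110
9 January – 26 February 2006: 49 days at 0.9% → £1,690,000 × 0.9% × 49/365 = £2,041.8904
27 February – 31 December 2006: 308 days at 1.75% → £1,690,000 × 1.75% × 308/365 = £24,956.4384
Total = £27,368.7397

£27,368.74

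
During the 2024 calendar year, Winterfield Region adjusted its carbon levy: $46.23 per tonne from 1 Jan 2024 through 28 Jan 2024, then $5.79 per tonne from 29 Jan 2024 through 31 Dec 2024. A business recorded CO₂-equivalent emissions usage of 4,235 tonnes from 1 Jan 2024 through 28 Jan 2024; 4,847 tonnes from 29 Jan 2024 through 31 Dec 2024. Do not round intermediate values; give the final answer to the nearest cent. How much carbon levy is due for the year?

$223,848.18

1 Jan – 28 Jan 2024: 4,235 tonnes at $46.23/tonne → $195,784.05
29 Jan – 31 Dec 2024: 4,847 tonnes at $5.79/tonne → $28,064.13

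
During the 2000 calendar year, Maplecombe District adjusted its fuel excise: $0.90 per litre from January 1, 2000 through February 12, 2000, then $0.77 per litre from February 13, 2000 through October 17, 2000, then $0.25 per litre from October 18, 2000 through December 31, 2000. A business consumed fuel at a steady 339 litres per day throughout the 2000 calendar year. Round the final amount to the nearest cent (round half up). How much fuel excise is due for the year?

$84,210.99

January 1 – February 12, 2000: 43 days × 339 litres/day = 14,577 litres at $0.90/litre → $13,119.30
February 13 – October 17, 2000: 248 days × 339 litres/day = 84,072 litres at $0.77/litre → $64,735.44
October 18 – December 31, 2000: 75 days × 339 litres/day = 25,425 litres at $0.25/litre → $6,356.25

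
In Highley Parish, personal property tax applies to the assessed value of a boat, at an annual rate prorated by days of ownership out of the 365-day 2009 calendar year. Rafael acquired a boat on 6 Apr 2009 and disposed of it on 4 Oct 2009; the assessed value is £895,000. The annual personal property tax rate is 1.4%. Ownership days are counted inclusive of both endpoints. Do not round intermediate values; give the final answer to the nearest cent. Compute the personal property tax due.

£6,247.84

Days held (6 Apr – 4 Oct 2009): 182 out of 365
Tax = £895,000 × 1.4% × 182/365 = £6,247.8356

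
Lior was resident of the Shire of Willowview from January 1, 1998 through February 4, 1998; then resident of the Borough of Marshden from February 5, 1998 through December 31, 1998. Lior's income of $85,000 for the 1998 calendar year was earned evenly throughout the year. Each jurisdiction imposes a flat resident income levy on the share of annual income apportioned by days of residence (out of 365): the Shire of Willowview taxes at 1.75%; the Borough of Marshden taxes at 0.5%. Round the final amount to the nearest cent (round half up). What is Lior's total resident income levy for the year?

The Shire of Willowview, January 1 – February 4, 1998: 35 days → $85,000 × 1.75% × 35/365 = $142.6370
The Borough of Marshden, February 5 – December 31, 1998: 330 days → $85,000 × 0.5% × 330/365 = $384.2466
Total = $526.8836

$526.88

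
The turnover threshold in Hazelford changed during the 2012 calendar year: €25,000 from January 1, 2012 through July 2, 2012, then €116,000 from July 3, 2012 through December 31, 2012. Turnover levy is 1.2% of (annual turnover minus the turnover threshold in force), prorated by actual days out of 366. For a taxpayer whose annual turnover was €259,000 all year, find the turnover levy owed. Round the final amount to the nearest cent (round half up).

January 1 – July 2, 2012: 184 days, exemption €25,000 → (€259,000 − €25,000) × 1.2% × 184/366 = €1,411.6721
July 3 – December 31, 2012: 182 days, exemption €116,000 → (€259,000 − €116,000) × 1.2% × 182/366 = €853.3115
Total = €2,264.9836

€2,264.98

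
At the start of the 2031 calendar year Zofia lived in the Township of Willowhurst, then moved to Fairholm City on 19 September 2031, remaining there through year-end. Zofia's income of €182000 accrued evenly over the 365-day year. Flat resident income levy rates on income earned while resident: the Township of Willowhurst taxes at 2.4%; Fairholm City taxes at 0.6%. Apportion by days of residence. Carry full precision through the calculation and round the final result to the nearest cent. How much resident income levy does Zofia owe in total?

€3434.56

The Township of Willowhurst, 1 January – 18 September 2031: 261 days → €182000 × 2.4% × 261/365 = €3123.4192
Fairholm City, 19 September – 31 December 2031: 104 days → €182000 × 0.6% × 104/365 = €311.1452
Total = €3434.5644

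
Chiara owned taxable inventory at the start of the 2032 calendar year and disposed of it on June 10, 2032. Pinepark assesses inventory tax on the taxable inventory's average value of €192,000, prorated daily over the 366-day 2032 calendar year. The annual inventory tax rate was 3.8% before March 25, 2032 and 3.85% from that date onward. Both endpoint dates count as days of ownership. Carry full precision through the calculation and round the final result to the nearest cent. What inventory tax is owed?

January 1 – March 24, 2032: 84 days at 3.8% → €192,000 × 3.8% × 84/366 = €1,674.4918
March 25 – June 10, 2032: 78 days at 3.85% → €192,000 × 3.85% × 78/366 = €1,575.3443
Total = €3,249.8361

€3,249.84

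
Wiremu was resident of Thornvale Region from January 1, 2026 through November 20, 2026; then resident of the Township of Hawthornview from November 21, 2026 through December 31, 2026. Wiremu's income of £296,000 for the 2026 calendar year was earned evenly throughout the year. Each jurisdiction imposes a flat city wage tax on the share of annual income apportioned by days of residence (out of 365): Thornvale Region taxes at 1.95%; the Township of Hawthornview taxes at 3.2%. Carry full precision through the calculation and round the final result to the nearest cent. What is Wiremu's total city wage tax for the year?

Thornvale Region, January 1 – November 20, 2026: 324 days → £296,000 × 1.95% × 324/365 = £5,123.6384
The Township of Hawthornview, November 21 – December 31, 2026: 41 days → £296,000 × 3.2% × 41/365 = £1,063.9781
Total = £6,187.6164

£6,187.62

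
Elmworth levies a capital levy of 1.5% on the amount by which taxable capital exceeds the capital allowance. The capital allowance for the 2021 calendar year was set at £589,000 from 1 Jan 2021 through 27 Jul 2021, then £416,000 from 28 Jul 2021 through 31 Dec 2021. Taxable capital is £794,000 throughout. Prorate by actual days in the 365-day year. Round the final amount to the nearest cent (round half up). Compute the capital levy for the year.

1 Jan – 27 Jul 2021: 208 days, exemption £589,000 → (£794,000 − £589,000) × 1.5% × 208/365 = £1,752.3288
28 Jul – 31 Dec 2021: 157 days, exemption £416,000 → (£794,000 − £416,000) × 1.5% × 157/365 = £2,438.8767
Total = £4,191.2055

£4,191.21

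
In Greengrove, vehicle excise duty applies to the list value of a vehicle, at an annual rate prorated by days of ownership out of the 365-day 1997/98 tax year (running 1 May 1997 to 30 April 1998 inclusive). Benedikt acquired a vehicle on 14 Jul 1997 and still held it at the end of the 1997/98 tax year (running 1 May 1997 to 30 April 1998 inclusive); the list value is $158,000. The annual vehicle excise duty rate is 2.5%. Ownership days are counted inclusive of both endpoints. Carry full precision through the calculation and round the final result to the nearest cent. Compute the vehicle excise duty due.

$3,149.18

Days held (14 Jul 1997 – 30 Apr 1998): 291 out of 365
Tax = $158,000 × 2.5% × 291/365 = $3,149.1781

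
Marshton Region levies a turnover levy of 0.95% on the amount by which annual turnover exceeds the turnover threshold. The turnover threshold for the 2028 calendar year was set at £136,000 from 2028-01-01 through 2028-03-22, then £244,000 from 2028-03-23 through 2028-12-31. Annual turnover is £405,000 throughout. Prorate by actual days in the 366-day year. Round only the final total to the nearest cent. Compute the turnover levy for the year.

£1,759.37

2028-01-01 to 2028-03-22: 82 days, exemption £136,000 → (£405,000 − £136,000) × 0.95% × 82/366 = £572.5437
2028-03-23 to 2028-12-31: 284 days, exemption £244,000 → (£405,000 − £244,000) × 0.95% × 284/366 = £1,186.8251
Total = £1,759.3689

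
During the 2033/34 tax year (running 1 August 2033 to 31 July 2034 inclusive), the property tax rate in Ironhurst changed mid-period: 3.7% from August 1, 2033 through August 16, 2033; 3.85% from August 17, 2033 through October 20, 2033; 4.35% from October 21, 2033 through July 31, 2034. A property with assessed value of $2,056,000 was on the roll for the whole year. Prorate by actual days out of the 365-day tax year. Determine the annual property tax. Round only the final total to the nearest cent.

August 1 – August 16, 2033: 16 days at 3.7% → $2,056,000 × 3.7% × 16/365 = $3,334.6630
August 17 – October 20, 2033: 65 days at 3.85% → $2,056,000 × 3.85% × 65/365 = $14,096.2740
October 21, 2033 – July 31, 2034: 284 days at 4.35% → $2,056,000 × 4.35% × 284/365 = $69,588.5589
Total = $87,019.4959

$87,019.50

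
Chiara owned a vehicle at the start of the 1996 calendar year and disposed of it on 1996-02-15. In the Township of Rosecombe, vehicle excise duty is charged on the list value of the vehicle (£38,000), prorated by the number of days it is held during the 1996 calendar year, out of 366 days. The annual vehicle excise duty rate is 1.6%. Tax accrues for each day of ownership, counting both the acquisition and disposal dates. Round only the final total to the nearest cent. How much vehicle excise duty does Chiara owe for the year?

£76.42

Days held (1996-01-01 to 1996-02-15): 46 out of 366
Tax = £38,000 × 1.6% × 46/366 = £76.4153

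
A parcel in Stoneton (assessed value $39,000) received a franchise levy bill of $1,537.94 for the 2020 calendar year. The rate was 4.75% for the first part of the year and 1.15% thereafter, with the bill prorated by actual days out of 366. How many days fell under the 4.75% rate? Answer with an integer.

284 days

Let d = days at the first rate; then 366 − d days at the second rate.
$39,000 × [4.75%·d + 1.15%·(366−d)] / 366 = $1,537.94
Solving gives d = 284, so the new rate took effect on 11 October 2020.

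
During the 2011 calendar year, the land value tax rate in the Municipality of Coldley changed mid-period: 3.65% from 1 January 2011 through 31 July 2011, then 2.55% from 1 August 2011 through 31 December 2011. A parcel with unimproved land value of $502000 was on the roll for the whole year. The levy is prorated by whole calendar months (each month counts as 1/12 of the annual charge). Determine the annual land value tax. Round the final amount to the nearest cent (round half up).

1 January – 31 July 2011: 7 months at 3.65% → $502000 × 3.65% × 7/12 = $10688.4167
1 August – 31 December 2011: 5 months at 2.55% → $502000 × 2.55% × 5/12 = $5333.7500
Total = $16022.1667

$16022.17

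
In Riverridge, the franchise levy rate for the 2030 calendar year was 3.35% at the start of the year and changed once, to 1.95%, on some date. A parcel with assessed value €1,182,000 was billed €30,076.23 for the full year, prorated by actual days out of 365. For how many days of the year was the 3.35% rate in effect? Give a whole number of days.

Let d = days at the first rate; then 365 − d days at the second rate.
€1,182,000 × [3.35%·d + 1.95%·(365−d)] / 365 = €30,076.23
Solving gives d = 155, so the new rate took effect on June 5, 2030.

155 days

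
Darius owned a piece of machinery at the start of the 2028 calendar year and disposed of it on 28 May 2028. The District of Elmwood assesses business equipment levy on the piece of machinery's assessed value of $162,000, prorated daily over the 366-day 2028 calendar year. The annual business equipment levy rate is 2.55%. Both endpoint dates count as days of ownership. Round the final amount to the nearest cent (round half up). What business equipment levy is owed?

Days held (1 Jan – 28 May 2028): 149 out of 366
Tax = $162,000 × 2.55% × 149/366 = $1,681.7459

$1,681.75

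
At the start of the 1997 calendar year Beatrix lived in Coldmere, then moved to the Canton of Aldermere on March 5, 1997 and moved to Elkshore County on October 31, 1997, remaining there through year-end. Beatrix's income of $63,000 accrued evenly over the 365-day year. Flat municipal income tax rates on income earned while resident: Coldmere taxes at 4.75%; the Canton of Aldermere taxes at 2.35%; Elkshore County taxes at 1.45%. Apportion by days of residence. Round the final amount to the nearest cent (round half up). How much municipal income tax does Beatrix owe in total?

Coldmere, January 1 – March 4, 1997: 63 days → $63,000 × 4.75% × 63/365 = $516.5137
The Canton of Aldermere, March 5 – October 30, 1997: 240 days → $63,000 × 2.35% × 240/365 = $973.4795
Elkshore County, October 31 – December 31, 1997: 62 days → $63,000 × 1.45% × 62/365 = $155.1699
Total = $1,645.1630

$1,645.16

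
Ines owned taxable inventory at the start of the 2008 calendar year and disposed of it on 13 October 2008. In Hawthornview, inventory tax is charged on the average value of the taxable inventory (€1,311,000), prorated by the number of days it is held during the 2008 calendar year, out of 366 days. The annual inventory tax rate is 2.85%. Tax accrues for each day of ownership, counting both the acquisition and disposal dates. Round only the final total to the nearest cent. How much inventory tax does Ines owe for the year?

Days held (1 January – 13 October 2008): 287 out of 366
Tax = €1,311,000 × 2.85% × 287/366 = €29,298.7008

€29,298.70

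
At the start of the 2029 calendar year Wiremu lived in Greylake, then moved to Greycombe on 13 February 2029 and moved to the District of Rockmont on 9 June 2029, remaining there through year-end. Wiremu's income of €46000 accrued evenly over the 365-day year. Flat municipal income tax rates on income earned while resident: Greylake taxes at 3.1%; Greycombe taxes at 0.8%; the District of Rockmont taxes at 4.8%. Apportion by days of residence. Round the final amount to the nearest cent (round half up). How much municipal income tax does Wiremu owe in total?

Greylake, 1 January – 12 February 2029: 43 days → €46000 × 3.1% × 43/365 = €167.9945
Greycombe, 13 February – 8 June 2029: 116 days → €46000 × 0.8% × 116/365 = €116.9534
The District of Rockmont, 9 June – 31 December 2029: 206 days → €46000 × 4.8% × 206/365 = €1246.1589
Total = €1531.1068

€1531.11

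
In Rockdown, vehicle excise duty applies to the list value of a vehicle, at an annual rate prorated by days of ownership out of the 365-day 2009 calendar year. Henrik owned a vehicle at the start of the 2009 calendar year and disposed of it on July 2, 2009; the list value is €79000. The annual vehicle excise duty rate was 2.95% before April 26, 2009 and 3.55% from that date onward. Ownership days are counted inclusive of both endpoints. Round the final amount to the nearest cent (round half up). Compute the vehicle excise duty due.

January 1 – April 25, 2009: 115 days at 2.95% → €79000 × 2.95% × 115/365 = €734.2671
April 26 – July 2, 2009: 68 days at 3.55% → €79000 × 3.55% × 68/365 = €522.4822
Total = €1256.7493

€1256.75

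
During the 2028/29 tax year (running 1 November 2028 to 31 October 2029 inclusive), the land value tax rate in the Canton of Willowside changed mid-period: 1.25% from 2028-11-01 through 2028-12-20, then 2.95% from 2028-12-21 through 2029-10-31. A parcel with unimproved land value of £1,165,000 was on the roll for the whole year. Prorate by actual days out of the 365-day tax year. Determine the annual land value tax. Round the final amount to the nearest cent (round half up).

2028-11-01 to 2028-12-20: 50 days at 1.25% → £1,165,000 × 1.25% × 50/365 = £1,994.8630
2028-12-21 to 2029-10-31: 315 days at 2.95% → £1,165,000 × 2.95% × 315/365 = £29,659.6233
Total = £31,654.4863

£31,654.49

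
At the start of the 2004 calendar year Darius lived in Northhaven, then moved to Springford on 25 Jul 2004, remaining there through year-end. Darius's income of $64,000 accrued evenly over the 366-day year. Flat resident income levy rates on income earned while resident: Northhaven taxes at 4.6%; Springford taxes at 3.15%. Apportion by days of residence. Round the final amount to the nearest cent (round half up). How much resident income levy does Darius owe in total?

$2,538.32

Northhaven, 1 Jan – 24 Jul 2004: 206 days → $64,000 × 4.6% × 206/366 = $1,657.0055
Springford, 25 Jul – 31 Dec 2004: 160 days → $64,000 × 3.15% × 160/366 = $881.3115
Total = $2,538.3169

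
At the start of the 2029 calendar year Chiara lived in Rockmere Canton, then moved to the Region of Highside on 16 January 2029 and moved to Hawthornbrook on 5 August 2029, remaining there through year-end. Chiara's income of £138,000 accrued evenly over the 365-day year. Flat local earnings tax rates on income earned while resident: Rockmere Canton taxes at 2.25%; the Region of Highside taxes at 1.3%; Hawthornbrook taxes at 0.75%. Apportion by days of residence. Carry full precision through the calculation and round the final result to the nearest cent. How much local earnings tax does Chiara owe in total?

£1,538.04

Rockmere Canton, 1 January – 15 January 2029: 15 days → £138,000 × 2.25% × 15/365 = £127.6027
The Region of Highside, 16 January – 4 August 2029: 201 days → £138,000 × 1.3% × 201/365 = £987.9288
Hawthornbrook, 5 August – 31 December 2029: 149 days → £138,000 × 0.75% × 149/365 = £422.5068
Total = £1,538.0384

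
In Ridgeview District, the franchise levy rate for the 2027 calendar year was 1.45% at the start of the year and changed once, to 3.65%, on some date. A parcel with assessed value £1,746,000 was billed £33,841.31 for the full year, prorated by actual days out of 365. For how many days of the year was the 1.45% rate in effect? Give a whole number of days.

Let d = days at the first rate; then 365 − d days at the second rate.
£1,746,000 × [1.45%·d + 3.65%·(365−d)] / 365 = £33,841.31
Solving gives d = 284, so the new rate took effect on 12 Oct 2027.

284 days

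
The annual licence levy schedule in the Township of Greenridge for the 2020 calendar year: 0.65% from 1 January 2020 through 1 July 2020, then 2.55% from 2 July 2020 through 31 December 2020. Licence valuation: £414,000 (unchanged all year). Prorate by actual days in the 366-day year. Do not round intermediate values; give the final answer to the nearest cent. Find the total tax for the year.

£6,624.00

1 January – 1 July 2020: 183 days at 0.65% → £414,000 × 0.65% × 183/366 = £1,345.5000
2 July – 31 December 2020: 183 days at 2.55% → £414,000 × 2.55% × 183/366 = £5,278.5000
Total = £6,624.0000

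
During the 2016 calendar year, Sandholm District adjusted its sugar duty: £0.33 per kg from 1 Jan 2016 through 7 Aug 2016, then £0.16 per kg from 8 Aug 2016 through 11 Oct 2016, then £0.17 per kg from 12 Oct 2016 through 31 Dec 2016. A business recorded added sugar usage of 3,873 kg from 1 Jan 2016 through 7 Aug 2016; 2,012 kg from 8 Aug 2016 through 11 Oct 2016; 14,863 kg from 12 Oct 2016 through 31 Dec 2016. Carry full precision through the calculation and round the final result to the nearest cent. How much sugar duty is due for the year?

£4,126.72

1 Jan – 7 Aug 2016: 3,873 kg at £0.33/kg → £1,278.09
8 Aug – 11 Oct 2016: 2,012 kg at £0.16/kg → £321.92
12 Oct – 31 Dec 2016: 14,863 kg at £0.17/kg → £2,526.71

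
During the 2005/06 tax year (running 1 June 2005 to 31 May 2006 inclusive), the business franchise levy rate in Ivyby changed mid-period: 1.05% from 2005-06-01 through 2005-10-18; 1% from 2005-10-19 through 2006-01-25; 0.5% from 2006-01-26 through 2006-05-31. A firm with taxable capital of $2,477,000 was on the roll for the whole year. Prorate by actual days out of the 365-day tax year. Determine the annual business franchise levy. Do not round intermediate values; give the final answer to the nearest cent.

2005-06-01 to 2005-10-18: 140 days at 1.05% → $2,477,000 × 1.05% × 140/365 = $9,975.8630
2005-10-19 to 2006-01-25: 99 days at 1% → $2,477,000 × 1% × 99/365 = $6,718.4384
2006-01-26 to 2006-05-31: 126 days at 0.5% → $2,477,000 × 0.5% × 126/365 = $4,275.3699
Total = $20,969.6712

$20,969.67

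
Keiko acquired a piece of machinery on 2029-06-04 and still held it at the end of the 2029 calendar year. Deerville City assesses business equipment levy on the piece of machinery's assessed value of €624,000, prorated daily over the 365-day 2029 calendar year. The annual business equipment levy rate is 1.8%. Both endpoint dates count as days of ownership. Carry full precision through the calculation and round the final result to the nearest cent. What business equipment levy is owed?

€6,493.02

Days held (2029-06-04 to 2029-12-31): 211 out of 365
Tax = €624,000 × 1.8% × 211/365 = €6,493.0192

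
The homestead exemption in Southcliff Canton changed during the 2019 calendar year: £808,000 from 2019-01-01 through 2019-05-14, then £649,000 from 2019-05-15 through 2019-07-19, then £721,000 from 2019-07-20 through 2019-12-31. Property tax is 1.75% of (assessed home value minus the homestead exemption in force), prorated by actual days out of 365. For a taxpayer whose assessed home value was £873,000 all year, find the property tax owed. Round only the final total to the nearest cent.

2019-01-01 to 2019-05-14: 134 days, exemption £808,000 → (£873,000 − £808,000) × 1.75% × 134/365 = £417.6027
2019-05-15 to 2019-07-19: 66 days, exemption £649,000 → (£873,000 − £649,000) × 1.75% × 66/365 = £708.8219
2019-07-20 to 2019-12-31: 165 days, exemption £721,000 → (£873,000 − £721,000) × 1.75% × 165/365 = £1,202.4658
Total = £2,328.8904

£2,328.89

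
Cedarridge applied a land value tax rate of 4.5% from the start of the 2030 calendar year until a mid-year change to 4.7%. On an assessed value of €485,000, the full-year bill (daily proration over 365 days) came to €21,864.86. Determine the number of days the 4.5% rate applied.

Let d = days at the first rate; then 365 − d days at the second rate.
€485,000 × [4.5%·d + 4.7%·(365−d)] / 365 = €21,864.86
Solving gives d = 350, so the new rate took effect on December 17, 2030.

350 days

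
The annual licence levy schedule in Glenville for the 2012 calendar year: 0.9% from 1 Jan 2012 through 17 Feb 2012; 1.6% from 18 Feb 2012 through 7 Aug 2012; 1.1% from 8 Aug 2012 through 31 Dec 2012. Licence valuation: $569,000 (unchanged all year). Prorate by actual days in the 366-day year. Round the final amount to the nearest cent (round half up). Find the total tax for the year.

1 Jan – 17 Feb 2012: 48 days at 0.9% → $569,000 × 0.9% × 48/366 = $671.6066
18 Feb – 7 Aug 2012: 172 days at 1.6% → $569,000 × 1.6% × 172/366 = $4,278.3825
8 Aug – 31 Dec 2012: 146 days at 1.1% → $569,000 × 1.1% × 146/366 = $2,496.7596
Total = $7,446.7486

$7,446.75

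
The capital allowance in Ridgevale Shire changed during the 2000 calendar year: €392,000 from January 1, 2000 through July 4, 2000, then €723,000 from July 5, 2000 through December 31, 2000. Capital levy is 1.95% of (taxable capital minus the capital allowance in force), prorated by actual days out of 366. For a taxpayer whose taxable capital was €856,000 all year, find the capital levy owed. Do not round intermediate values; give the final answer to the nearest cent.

January 1 – July 4, 2000: 186 days, exemption €392,000 → (€856,000 − €392,000) × 1.95% × 186/366 = €4,598.1639
July 5 – December 31, 2000: 180 days, exemption €723,000 → (€856,000 − €723,000) × 1.95% × 180/366 = €1,275.4918
Total = €5,873.6557

€5,873.66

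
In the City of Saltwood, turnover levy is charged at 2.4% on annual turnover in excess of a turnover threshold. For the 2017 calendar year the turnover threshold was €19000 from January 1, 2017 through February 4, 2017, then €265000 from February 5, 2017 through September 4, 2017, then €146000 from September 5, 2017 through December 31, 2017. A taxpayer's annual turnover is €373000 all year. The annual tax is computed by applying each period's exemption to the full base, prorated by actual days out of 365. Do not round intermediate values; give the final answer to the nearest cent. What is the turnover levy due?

January 1 – February 4, 2017: 35 days, exemption €19000 → (€373000 − €19000) × 2.4% × 35/365 = €814.6849
February 5 – September 4, 2017: 212 days, exemption €265000 → (€373000 − €265000) × 2.4% × 212/365 = €1505.4904
September 5 – December 31, 2017: 118 days, exemption €146000 → (€373000 − €146000) × 2.4% × 118/365 = €1761.2712
Total = €4081.4466

€4081.45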